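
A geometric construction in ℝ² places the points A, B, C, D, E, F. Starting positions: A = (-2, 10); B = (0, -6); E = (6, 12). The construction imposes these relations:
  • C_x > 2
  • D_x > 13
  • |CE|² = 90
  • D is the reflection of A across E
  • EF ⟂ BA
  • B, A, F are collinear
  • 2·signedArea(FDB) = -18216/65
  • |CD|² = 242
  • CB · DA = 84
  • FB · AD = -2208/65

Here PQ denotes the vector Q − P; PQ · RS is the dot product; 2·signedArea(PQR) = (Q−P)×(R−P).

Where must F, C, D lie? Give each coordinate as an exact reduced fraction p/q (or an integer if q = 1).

C = (3, 3)
D = (14, 14)
F = (-138/65, 714/65)

1. F_x = -138/65  [B, A, F are collinear ∩ EF ⟂ BA]
2. F_y = 714/65  [B, A, F are collinear ∩ EF ⟂ BA]
   → F = (-138/65, 714/65)
3. D_x = 14  [D is the reflection of A across E]
4. D_y = 14  [D is the reflection of A across E]
   → D = (14, 14)
5. C_x = 3  [line 16·x + 4·y + -60 = 0 ∩ |CE|² = 90]
6. C_y = 3  [line 16·x + 4·y + -60 = 0 ∩ |CE|² = 90]
   → C = (3, 3)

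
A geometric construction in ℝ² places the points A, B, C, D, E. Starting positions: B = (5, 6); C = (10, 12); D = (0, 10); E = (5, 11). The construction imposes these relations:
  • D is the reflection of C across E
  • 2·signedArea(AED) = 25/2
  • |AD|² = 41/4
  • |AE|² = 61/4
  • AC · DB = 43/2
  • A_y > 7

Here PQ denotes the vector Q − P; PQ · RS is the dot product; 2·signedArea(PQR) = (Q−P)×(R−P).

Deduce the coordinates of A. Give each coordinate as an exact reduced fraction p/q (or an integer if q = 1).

1. A_x = 5/2  [AC · DB = 43/2 ∩ 2·signedArea(AED) = 25/2]
2. A_y = 8  [AC · DB = 43/2 ∩ 2·signedArea(AED) = 25/2]
   → A = (5/2, 8)

A = (5/2, 8)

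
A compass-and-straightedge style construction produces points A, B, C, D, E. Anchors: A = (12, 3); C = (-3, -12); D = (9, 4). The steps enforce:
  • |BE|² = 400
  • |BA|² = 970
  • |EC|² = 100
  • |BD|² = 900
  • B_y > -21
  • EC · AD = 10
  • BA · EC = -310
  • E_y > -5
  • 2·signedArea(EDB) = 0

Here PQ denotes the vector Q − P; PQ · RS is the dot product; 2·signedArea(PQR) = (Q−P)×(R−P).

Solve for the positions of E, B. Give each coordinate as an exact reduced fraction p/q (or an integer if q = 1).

B = (-9, -20)
E = (3, -4)

1. E_x = 3  [line 3·x + -1·y + -13 = 0 ∩ |EC|² = 100]
2. E_y = -4  [line 3·x + -1·y + -13 = 0 ∩ |EC|² = 100]
   → E = (3, -4)
3. B_x = -9  [2·signedArea(EDB) = 0 ∩ BA · EC = -310]
4. B_y = -20  [2·signedArea(EDB) = 0 ∩ BA · EC = -310]
   → B = (-9, -20)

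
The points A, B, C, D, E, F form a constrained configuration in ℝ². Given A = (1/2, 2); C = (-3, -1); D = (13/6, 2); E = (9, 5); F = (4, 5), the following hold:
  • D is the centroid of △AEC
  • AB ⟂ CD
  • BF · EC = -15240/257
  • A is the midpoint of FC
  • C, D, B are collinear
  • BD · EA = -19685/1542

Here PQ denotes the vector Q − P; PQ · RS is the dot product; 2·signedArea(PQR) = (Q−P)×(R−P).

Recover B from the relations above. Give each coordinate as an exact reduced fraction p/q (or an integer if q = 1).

1. B_x = 473/514  [C, D, B are collinear ∩ AB ⟂ CD]
2. B_y = 328/257  [C, D, B are collinear ∩ AB ⟂ CD]
   → B = (473/514, 328/257)

B = (473/514, 328/257)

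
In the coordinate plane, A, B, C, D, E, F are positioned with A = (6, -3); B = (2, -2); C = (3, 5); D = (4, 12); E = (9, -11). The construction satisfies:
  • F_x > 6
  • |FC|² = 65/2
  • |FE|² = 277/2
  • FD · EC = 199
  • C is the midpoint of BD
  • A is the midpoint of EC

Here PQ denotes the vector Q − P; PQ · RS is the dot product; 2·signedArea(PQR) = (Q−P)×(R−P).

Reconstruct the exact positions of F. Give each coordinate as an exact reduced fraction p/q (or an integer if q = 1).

F = (13/2, 1/2)

1. F_x = 13/2  [line 6·x + -16·y + -31 = 0 ∩ |FE|² = 277/2]
2. F_y = 1/2  [line 6·x + -16·y + -31 = 0 ∩ |FE|² = 277/2]
   → F = (13/2, 1/2)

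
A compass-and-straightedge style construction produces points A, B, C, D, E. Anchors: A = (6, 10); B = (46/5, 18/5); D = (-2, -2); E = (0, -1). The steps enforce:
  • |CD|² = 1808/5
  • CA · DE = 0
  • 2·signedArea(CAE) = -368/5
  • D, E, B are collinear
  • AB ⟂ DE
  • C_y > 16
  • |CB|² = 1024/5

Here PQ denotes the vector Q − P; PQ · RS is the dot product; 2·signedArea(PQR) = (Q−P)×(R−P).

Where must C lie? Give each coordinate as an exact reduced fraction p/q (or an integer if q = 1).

C = (14/5, 82/5)

1. C_x = 14/5  [CA · DE = 0 ∩ 2·signedArea(CAE) = -368/5]
2. C_y = 82/5  [CA · DE = 0 ∩ 2·signedArea(CAE) = -368/5]
   → C = (14/5, 82/5)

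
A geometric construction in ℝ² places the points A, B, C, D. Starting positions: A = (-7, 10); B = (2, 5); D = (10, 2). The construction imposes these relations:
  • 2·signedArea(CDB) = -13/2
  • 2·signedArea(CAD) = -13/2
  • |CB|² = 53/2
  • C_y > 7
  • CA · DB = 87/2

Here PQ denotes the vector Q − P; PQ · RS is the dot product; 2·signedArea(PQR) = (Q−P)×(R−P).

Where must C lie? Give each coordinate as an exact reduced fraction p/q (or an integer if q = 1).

C = (-5/2, 15/2)

1. C_x = -5/2  [2·signedArea(CAD) = -13/2 ∩ CA · DB = 87/2]
2. C_y = 15/2  [2·signedArea(CAD) = -13/2 ∩ CA · DB = 87/2]
   → C = (-5/2, 15/2)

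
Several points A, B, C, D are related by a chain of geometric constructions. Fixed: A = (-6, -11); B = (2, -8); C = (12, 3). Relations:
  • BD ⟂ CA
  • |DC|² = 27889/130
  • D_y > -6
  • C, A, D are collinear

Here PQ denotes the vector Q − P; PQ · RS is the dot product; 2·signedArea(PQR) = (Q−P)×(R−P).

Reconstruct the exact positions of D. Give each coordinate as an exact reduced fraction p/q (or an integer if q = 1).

D = (57/130, -779/130)

1. D_x = 57/130  [C, A, D are collinear ∩ BD ⟂ CA]
2. D_y = -779/130  [C, A, D are collinear ∩ BD ⟂ CA]
   → D = (57/130, -779/130)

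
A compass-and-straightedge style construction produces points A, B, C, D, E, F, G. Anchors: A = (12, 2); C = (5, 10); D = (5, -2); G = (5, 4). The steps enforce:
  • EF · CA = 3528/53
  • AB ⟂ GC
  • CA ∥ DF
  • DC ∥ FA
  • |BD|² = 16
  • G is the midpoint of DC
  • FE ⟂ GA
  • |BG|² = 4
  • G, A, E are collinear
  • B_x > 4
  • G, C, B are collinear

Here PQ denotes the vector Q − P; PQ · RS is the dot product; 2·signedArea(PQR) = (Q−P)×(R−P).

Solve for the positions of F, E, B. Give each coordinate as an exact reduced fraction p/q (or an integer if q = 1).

B = (5, 2)
E = (804/53, 58/53)
F = (12, -10)

1. F_x = 12  [DC ∥ FA ∩ CA ∥ DF]
2. F_y = -10  [DC ∥ FA ∩ CA ∥ DF]
   → F = (12, -10)
3. E_x = 804/53  [G, A, E are collinear ∩ FE ⟂ GA]
4. E_y = 58/53  [G, A, E are collinear ∩ FE ⟂ GA]
   → E = (804/53, 58/53)
5. B_x = 5  [G, C, B are collinear ∩ AB ⟂ GC]
6. B_y = 2  [G, C, B are collinear ∩ AB ⟂ GC]
   → B = (5, 2)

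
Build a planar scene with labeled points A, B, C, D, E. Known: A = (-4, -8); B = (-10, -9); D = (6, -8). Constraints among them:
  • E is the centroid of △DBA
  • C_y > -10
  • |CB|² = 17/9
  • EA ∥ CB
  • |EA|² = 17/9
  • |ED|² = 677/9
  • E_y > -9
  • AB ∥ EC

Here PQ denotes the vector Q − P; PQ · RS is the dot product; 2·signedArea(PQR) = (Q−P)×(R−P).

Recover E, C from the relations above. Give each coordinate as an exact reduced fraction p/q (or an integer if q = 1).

C = (-26/3, -28/3)
E = (-8/3, -25/3)

1. E_x = -8/3  [E is the centroid of △DBA]
2. E_y = -25/3  [E is the centroid of △DBA]
   → E = (-8/3, -25/3)
3. C_x = -26/3  [EA ∥ CB ∩ AB ∥ EC]
4. C_y = -28/3  [EA ∥ CB ∩ AB ∥ EC]
   → C = (-26/3, -28/3)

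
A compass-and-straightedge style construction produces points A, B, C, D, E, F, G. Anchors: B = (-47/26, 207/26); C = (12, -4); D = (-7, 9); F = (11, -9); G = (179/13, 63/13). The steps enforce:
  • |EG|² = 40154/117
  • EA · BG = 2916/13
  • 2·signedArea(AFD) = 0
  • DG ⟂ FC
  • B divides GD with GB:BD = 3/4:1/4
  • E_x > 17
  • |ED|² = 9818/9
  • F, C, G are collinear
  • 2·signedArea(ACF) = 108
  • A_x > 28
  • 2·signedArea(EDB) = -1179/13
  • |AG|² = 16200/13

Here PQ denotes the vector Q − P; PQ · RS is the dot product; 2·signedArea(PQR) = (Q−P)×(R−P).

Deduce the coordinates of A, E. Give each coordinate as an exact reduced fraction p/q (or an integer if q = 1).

A = (29, -27)
E = (52/3, -40/3)

1. A_x = 29  [2·signedArea(AFD) = 0 ∩ 2·signedArea(ACF) = 108]
2. A_y = -27  [2·signedArea(AFD) = 0 ∩ 2·signedArea(ACF) = 108]
   → A = (29, -27)
3. E_x = 52/3  [EA · BG = 2916/13 ∩ 2·signedArea(EDB) = -1179/13]
4. E_y = -40/3  [EA · BG = 2916/13 ∩ 2·signedArea(EDB) = -1179/13]
   → E = (52/3, -40/3)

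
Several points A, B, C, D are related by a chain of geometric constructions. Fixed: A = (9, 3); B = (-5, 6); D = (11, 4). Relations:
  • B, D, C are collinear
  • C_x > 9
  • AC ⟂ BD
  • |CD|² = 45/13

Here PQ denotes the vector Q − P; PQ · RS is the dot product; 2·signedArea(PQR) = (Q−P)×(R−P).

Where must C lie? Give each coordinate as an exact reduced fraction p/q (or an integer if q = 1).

C = (119/13, 55/13)

1. C_x = 119/13  [B, D, C are collinear ∩ AC ⟂ BD]
2. C_y = 55/13  [B, D, C are collinear ∩ AC ⟂ BD]
   → C = (119/13, 55/13)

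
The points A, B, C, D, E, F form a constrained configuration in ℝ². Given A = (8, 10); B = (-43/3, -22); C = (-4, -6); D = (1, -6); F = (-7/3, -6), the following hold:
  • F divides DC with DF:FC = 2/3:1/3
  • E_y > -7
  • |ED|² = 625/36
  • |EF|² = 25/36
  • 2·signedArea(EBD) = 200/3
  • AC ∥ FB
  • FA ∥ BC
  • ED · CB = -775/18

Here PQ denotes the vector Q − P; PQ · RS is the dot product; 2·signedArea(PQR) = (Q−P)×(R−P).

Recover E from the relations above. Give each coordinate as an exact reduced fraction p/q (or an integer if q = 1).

E = (-19/6, -6)

1. E_x = -19/6  [2·signedArea(EBD) = 200/3 ∩ ED · CB = -775/18]
2. E_y = -6  [2·signedArea(EBD) = 200/3 ∩ ED · CB = -775/18]
   → E = (-19/6, -6)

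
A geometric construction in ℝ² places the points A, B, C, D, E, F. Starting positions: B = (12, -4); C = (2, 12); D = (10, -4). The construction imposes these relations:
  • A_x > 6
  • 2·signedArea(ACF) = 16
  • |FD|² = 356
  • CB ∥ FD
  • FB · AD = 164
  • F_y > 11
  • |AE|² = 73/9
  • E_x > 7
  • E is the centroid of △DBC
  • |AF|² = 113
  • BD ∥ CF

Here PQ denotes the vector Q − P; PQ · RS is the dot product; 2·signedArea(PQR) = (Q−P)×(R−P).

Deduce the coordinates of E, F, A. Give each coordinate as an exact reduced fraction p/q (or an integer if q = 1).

1. E_x = 8  [E is the centroid of △DBC]
2. E_y = 4/3  [E is the centroid of △DBC]
   → E = (8, 4/3)
3. F_x = 0  [CB ∥ FD ∩ BD ∥ CF]
4. F_y = 12  [CB ∥ FD ∩ BD ∥ CF]
   → F = (0, 12)
5. A_x = 7  [2·signedArea(ACF) = 16 ∩ FB · AD = 164]
6. A_y = 4  [2·signedArea(ACF) = 16 ∩ FB · AD = 164]
   → A = (7, 4)

A = (7, 4)
E = (8, 4/3)
F = (0, 12)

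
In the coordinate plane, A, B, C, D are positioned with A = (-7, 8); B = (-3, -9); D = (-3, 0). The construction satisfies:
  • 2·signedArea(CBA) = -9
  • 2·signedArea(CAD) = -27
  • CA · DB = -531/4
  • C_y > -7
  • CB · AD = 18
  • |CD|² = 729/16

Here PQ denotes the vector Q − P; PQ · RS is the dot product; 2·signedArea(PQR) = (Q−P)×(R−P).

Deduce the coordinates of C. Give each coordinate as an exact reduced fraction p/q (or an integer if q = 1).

C = (-3, -27/4)

1. C_x = -3  [CB · AD = 18 ∩ CA · DB = -531/4]
2. C_y = -27/4  [CB · AD = 18 ∩ CA · DB = -531/4]
   → C = (-3, -27/4)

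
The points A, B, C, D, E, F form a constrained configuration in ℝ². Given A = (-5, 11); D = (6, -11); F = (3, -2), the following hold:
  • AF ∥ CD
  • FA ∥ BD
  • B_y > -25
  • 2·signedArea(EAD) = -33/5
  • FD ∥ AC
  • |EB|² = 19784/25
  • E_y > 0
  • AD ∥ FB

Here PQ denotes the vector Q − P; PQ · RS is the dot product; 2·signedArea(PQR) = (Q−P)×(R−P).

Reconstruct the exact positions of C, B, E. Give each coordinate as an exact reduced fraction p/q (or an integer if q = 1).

B = (14, -24)
C = (-2, 2)
E = (0, 2/5)

1. C_x = -2  [AF ∥ CD ∩ FD ∥ AC]
2. C_y = 2  [AF ∥ CD ∩ FD ∥ AC]
   → C = (-2, 2)
3. B_x = 14  [FA ∥ BD ∩ AD ∥ FB]
4. B_y = -24  [FA ∥ BD ∩ AD ∥ FB]
   → B = (14, -24)
5. E_x = 0  [line 22·x + 11·y + -22/5 = 0 ∩ |EB|² = 19784/25]
6. E_y = 2/5  [line 22·x + 11·y + -22/5 = 0 ∩ |EB|² = 19784/25]
   → E = (0, 2/5)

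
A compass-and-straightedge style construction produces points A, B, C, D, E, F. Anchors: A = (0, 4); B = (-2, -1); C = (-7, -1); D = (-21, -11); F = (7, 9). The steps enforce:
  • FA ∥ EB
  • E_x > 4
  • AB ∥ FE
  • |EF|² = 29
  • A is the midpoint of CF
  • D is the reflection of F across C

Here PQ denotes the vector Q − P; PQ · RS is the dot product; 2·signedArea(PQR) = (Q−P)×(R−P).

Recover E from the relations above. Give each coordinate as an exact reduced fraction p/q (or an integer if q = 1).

1. E_x = 5  [FA ∥ EB ∩ AB ∥ FE]
2. E_y = 4  [FA ∥ EB ∩ AB ∥ FE]
   → E = (5, 4)

E = (5, 4)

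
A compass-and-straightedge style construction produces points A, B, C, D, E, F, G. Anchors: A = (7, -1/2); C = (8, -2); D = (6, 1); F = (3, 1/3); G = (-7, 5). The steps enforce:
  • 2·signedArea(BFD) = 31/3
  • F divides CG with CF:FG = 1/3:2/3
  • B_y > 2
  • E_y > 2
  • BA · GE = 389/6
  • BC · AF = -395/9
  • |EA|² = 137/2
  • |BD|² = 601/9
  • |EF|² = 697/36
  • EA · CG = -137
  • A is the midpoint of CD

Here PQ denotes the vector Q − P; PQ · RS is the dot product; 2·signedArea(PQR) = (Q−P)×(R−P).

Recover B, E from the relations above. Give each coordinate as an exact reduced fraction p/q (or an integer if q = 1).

B = (-2, 8/3)
E = (-1/2, 3)

1. B_x = -2  [BC · AF = -395/9 ∩ 2·signedArea(BFD) = 31/3]
2. B_y = 8/3  [BC · AF = -395/9 ∩ 2·signedArea(BFD) = 31/3]
   → B = (-2, 8/3)
3. E_x = -1/2  [BA · GE = 389/6 ∩ EA · CG = -137]
4. E_y = 3  [BA · GE = 389/6 ∩ EA · CG = -137]
   → E = (-1/2, 3)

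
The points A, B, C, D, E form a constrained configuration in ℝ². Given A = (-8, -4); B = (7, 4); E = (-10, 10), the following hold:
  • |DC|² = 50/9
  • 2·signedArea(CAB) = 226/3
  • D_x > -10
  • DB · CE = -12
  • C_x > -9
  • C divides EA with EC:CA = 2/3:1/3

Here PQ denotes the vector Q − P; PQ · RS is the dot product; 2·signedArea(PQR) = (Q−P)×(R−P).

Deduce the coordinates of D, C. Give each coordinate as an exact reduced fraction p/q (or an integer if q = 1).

C = (-26/3, 2/3)
D = (-9, 3)

1. C_x = -26/3  [C divides EA with EC:CA = 2/3:1/3]
2. C_y = 2/3  [C divides EA with EC:CA = 2/3:1/3]
   → C = (-26/3, 2/3)
3. D_x = -9  [line 4/3·x + -28/3·y + 40 = 0 ∩ |DC|² = 50/9]
4. D_y = 3  [line 4/3·x + -28/3·y + 40 = 0 ∩ |DC|² = 50/9]
   → D = (-9, 3)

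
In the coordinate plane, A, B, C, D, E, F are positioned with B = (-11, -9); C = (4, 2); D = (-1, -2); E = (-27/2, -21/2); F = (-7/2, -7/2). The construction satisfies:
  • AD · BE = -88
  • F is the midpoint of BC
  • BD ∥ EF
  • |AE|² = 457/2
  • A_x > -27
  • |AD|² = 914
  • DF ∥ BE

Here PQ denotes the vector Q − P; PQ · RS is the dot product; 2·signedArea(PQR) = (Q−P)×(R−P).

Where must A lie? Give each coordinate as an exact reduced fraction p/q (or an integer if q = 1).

1. A_x = -26  [line 5/2·x + 3/2·y + 187/2 = 0 ∩ |AD|² = 914]
2. A_y = -19  [line 5/2·x + 3/2·y + 187/2 = 0 ∩ |AD|² = 914]
   → A = (-26, -19)

A = (-26, -19)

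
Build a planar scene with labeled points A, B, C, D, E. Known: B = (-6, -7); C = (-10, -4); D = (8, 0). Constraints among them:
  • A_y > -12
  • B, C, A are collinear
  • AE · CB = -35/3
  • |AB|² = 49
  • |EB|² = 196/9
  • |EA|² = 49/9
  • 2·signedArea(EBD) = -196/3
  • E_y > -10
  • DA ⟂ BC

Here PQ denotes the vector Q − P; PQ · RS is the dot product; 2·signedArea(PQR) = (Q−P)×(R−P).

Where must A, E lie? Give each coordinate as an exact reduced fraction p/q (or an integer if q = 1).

A = (-2/5, -56/5)
E = (-34/15, -49/5)

1. A_x = -2/5  [B, C, A are collinear ∩ DA ⟂ BC]
2. A_y = -56/5  [B, C, A are collinear ∩ DA ⟂ BC]
   → A = (-2/5, -56/5)
3. E_x = -34/15  [2·signedArea(EBD) = -196/3 ∩ AE · CB = -35/3]
4. E_y = -49/5  [2·signedArea(EBD) = -196/3 ∩ AE · CB = -35/3]
   → E = (-34/15, -49/5)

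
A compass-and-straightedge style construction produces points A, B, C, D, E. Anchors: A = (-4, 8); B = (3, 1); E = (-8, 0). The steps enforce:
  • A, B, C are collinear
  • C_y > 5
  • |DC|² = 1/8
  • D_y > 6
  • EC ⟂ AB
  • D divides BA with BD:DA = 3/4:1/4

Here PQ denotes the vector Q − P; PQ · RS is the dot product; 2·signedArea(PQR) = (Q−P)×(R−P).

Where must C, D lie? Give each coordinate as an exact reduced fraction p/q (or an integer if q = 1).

C = (-2, 6)
D = (-9/4, 25/4)

1. C_x = -2  [A, B, C are collinear ∩ EC ⟂ AB]
2. C_y = 6  [A, B, C are collinear ∩ EC ⟂ AB]
   → C = (-2, 6)
3. D_x = -9/4  [D divides BA with BD:DA = 3/4:1/4]
4. D_y = 25/4  [D divides BA with BD:DA = 3/4:1/4]
   → D = (-9/4, 25/4)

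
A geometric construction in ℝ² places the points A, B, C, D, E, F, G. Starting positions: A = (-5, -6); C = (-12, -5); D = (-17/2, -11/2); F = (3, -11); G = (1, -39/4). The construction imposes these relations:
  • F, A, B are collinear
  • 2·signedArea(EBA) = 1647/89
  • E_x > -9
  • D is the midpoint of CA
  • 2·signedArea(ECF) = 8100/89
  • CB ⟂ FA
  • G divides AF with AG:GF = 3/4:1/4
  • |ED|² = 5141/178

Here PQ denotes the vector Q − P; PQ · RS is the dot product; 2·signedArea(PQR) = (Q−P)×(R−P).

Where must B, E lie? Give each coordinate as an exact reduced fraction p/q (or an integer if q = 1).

B = (-933/89, -229/89)
E = (-798/89, -13/89)

1. B_x = -933/89  [F, A, B are collinear ∩ CB ⟂ FA]
2. B_y = -229/89  [F, A, B are collinear ∩ CB ⟂ FA]
   → B = (-933/89, -229/89)
3. E_x = -798/89  [2·signedArea(EBA) = 1647/89 ∩ 2·signedArea(ECF) = 8100/89]
4. E_y = -13/89  [2·signedArea(EBA) = 1647/89 ∩ 2·signedArea(ECF) = 8100/89]
   → E = (-798/89, -13/89)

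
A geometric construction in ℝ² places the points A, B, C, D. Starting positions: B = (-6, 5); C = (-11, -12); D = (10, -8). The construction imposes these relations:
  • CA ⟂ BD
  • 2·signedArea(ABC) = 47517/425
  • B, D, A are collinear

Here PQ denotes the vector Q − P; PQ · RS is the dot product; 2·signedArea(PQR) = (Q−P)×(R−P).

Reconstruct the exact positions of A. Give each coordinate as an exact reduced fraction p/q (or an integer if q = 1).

A = (-294/425, 292/425)

1. A_x = -294/425  [B, D, A are collinear ∩ CA ⟂ BD]
2. A_y = 292/425  [B, D, A are collinear ∩ CA ⟂ BD]
   → A = (-294/425, 292/425)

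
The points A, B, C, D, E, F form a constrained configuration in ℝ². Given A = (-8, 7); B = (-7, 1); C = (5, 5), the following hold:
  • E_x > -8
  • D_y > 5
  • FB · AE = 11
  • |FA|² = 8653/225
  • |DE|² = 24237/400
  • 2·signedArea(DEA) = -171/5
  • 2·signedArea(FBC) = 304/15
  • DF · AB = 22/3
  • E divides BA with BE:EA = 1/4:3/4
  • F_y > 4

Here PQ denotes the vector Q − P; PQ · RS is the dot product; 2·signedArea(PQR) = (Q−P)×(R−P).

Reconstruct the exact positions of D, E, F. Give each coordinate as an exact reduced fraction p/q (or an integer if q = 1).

D = (-1/5, 29/5)
E = (-29/4, 5/2)
F = (-37/15, 21/5)

1. E_x = -29/4  [E divides BA with BE:EA = 1/4:3/4]
2. E_y = 5/2  [E divides BA with BE:EA = 1/4:3/4]
   → E = (-29/4, 5/2)
3. F_x = -37/15  [FB · AE = 11 ∩ 2·signedArea(FBC) = 304/15]
4. F_y = 21/5  [FB · AE = 11 ∩ 2·signedArea(FBC) = 304/15]
   → F = (-37/15, 21/5)
5. D_x = -1/5  [2·signedArea(DEA) = -171/5 ∩ DF · AB = 22/3]
6. D_y = 29/5  [2·signedArea(DEA) = -171/5 ∩ DF · AB = 22/3]
   → D = (-1/5, 29/5)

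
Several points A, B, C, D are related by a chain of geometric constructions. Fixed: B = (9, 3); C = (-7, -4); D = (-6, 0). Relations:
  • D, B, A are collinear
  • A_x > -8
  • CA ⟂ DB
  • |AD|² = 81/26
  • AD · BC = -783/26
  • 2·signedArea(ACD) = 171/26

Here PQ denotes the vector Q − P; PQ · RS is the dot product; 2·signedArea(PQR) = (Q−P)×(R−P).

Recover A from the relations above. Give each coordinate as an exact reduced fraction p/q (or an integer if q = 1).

1. A_x = -201/26  [D, B, A are collinear ∩ CA ⟂ DB]
2. A_y = -9/26  [D, B, A are collinear ∩ CA ⟂ DB]
   → A = (-201/26, -9/26)

A = (-201/26, -9/26)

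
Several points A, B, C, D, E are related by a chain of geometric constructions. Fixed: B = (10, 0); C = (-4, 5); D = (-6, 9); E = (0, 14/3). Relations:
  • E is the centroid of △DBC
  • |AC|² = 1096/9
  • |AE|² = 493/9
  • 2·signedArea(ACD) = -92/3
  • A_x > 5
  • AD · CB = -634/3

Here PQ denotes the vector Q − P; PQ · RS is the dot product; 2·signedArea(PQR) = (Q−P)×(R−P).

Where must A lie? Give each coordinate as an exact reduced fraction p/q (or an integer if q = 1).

A = (6, 1/3)

1. A_x = 6  [2·signedArea(ACD) = -92/3 ∩ AD · CB = -634/3]
2. A_y = 1/3  [2·signedArea(ACD) = -92/3 ∩ AD · CB = -634/3]
   → A = (6, 1/3)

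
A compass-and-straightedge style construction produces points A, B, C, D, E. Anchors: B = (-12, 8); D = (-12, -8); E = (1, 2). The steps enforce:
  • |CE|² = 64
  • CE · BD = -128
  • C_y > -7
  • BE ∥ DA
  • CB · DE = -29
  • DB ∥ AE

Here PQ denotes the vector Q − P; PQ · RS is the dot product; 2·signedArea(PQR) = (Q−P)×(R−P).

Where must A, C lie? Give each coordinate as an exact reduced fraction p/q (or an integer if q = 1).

A = (1, -14)
C = (1, -6)

1. A_x = 1  [DB ∥ AE ∩ BE ∥ DA]
2. A_y = -14  [DB ∥ AE ∩ BE ∥ DA]
   → A = (1, -14)
3. C_x = 1  [CB · DE = -29 ∩ CE · BD = -128]
4. C_y = -6  [CB · DE = -29 ∩ CE · BD = -128]
   → C = (1, -6)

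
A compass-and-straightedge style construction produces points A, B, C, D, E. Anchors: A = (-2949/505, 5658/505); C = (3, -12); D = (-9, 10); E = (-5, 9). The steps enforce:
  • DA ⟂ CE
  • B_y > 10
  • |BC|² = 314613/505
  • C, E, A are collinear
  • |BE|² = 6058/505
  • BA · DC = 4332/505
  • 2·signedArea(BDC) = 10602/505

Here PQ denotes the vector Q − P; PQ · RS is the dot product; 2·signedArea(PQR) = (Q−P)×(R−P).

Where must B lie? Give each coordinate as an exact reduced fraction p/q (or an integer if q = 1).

B = (-4146/505, 5202/505)

1. B_x = -4146/505  [2·signedArea(BDC) = 10602/505 ∩ BA · DC = 4332/505]
2. B_y = 5202/505  [2·signedArea(BDC) = 10602/505 ∩ BA · DC = 4332/505]
   → B = (-4146/505, 5202/505)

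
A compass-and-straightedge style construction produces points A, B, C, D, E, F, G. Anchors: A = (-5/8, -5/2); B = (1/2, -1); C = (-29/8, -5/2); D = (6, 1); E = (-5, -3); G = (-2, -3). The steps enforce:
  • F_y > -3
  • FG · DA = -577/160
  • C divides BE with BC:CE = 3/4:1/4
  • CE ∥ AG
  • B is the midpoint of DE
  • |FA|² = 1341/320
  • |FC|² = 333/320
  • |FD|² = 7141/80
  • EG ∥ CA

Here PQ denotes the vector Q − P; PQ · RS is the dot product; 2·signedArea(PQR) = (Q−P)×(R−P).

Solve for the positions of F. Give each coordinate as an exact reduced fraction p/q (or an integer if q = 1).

F = (-53/20, -14/5)

1. F_x = -53/20  [line 53/8·x + 7/2·y + 4377/160 = 0 ∩ |FA|² = 1341/320]
2. F_y = -14/5  [line 53/8·x + 7/2·y + 4377/160 = 0 ∩ |FA|² = 1341/320]
   → F = (-53/20, -14/5)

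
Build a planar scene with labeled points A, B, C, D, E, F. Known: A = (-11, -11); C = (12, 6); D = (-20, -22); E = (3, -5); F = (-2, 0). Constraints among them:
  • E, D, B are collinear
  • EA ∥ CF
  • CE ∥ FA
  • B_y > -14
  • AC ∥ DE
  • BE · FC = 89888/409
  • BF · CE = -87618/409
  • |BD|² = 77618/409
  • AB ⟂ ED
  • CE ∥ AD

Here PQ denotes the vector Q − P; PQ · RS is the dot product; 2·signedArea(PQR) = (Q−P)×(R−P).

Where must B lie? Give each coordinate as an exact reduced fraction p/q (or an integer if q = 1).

B = (-3649/409, -5649/409)

1. B_x = -3649/409  [E, D, B are collinear ∩ AB ⟂ ED]
2. B_y = -5649/409  [E, D, B are collinear ∩ AB ⟂ ED]
   → B = (-3649/409, -5649/409)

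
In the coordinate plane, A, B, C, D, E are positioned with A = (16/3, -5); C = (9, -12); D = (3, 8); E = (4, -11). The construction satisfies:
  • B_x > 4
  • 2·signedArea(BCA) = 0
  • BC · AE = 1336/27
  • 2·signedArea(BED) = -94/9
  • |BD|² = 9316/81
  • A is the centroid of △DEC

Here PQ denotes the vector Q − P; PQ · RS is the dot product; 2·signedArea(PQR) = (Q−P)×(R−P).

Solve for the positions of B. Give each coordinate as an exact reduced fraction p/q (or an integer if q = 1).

1. B_x = 37/9  [2·signedArea(BCA) = 0 ∩ 2·signedArea(BED) = -94/9]
2. B_y = -8/3  [2·signedArea(BCA) = 0 ∩ 2·signedArea(BED) = -94/9]
   → B = (37/9, -8/3)

B = (37/9, -8/3)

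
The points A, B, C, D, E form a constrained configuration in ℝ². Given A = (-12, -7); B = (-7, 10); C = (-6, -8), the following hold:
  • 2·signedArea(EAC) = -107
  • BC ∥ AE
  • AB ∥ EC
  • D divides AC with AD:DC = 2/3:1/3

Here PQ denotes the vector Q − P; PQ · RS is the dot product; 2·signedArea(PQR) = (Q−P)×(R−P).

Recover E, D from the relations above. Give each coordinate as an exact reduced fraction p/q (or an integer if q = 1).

1. E_x = -11  [AB ∥ EC ∩ BC ∥ AE]
2. E_y = -25  [AB ∥ EC ∩ BC ∥ AE]
   → E = (-11, -25)
3. D_x = -8  [D divides AC with AD:DC = 2/3:1/3]
4. D_y = -23/3  [D divides AC with AD:DC = 2/3:1/3]
   → D = (-8, -23/3)

D = (-8, -23/3)
E = (-11, -25)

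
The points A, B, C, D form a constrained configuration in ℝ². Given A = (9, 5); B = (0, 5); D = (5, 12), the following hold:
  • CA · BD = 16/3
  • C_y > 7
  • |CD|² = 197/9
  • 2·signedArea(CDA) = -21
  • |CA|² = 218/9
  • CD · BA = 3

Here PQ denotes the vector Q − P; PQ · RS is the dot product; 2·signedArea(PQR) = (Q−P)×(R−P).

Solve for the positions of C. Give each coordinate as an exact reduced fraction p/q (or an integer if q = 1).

C = (14/3, 22/3)

1. C_x = 14/3  [CD · BA = 3 ∩ CA · BD = 16/3]
2. C_y = 22/3  [CD · BA = 3 ∩ CA · BD = 16/3]
   → C = (14/3, 22/3)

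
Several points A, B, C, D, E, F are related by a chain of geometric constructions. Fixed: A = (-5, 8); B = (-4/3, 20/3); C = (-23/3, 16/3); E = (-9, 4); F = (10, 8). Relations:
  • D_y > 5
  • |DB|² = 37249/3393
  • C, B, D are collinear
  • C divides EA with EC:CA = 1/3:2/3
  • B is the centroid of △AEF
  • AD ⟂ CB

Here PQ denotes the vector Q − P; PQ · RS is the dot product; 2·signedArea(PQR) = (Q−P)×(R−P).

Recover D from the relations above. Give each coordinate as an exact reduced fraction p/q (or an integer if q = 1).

1. D_x = -1725/377  [C, B, D are collinear ∩ AD ⟂ CB]
2. D_y = 2256/377  [C, B, D are collinear ∩ AD ⟂ CB]
   → D = (-1725/377, 2256/377)

D = (-1725/377, 2256/377)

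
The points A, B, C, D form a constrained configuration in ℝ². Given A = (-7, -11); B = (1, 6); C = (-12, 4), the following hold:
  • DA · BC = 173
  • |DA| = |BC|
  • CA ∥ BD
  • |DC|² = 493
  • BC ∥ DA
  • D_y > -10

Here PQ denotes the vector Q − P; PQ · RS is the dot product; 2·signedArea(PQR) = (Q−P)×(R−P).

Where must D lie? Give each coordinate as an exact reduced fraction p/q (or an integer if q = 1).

D = (6, -9)

1. D_x = 6  [BC ∥ DA ∩ CA ∥ BD]
2. D_y = -9  [BC ∥ DA ∩ CA ∥ BD]
   → D = (6, -9)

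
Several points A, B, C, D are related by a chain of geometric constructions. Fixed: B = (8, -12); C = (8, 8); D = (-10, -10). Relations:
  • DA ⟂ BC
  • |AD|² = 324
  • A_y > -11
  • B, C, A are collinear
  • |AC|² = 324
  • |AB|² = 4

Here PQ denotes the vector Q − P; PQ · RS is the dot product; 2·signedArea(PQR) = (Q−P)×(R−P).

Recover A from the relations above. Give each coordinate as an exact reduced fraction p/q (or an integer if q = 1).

A = (8, -10)

1. A_x = 8  [B, C, A are collinear ∩ DA ⟂ BC]
2. A_y = -10  [B, C, A are collinear ∩ DA ⟂ BC]
   → A = (8, -10)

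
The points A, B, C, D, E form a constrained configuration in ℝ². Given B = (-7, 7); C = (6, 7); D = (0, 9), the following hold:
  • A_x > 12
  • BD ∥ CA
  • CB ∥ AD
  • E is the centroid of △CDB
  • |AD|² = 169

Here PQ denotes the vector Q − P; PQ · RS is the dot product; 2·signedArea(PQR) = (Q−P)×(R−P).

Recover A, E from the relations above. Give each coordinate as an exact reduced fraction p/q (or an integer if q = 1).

A = (13, 9)
E = (-1/3, 23/3)

1. A_x = 13  [CB ∥ AD ∩ BD ∥ CA]
2. A_y = 9  [CB ∥ AD ∩ BD ∥ CA]
   → A = (13, 9)
3. E_x = -1/3  [E is the centroid of △CDB]
4. E_y = 23/3  [E is the centroid of △CDB]
   → E = (-1/3, 23/3)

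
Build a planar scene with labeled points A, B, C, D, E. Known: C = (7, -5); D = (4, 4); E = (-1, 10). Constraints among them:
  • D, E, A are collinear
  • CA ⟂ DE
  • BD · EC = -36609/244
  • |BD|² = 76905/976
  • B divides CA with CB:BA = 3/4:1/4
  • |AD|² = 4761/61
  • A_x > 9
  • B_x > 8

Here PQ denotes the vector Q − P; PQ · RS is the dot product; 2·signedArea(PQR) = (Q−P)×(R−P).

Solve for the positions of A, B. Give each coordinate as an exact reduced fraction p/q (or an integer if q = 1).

1. A_x = 589/61  [D, E, A are collinear ∩ CA ⟂ DE]
2. A_y = -170/61  [D, E, A are collinear ∩ CA ⟂ DE]
   → A = (589/61, -170/61)
3. B_x = 1097/122  [B divides CA with CB:BA = 3/4:1/4]
4. B_y = -815/244  [B divides CA with CB:BA = 3/4:1/4]
   → B = (1097/122, -815/244)

A = (589/61, -170/61)
B = (1097/122, -815/244)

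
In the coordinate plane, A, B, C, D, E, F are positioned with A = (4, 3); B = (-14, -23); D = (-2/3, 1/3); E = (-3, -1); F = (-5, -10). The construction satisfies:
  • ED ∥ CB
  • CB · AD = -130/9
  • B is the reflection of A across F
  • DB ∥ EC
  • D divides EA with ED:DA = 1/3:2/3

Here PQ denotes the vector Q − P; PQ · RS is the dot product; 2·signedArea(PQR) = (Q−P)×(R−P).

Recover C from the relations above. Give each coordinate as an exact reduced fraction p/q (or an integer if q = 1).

C = (-49/3, -73/3)

1. C_x = -49/3  [ED ∥ CB ∩ DB ∥ EC]
2. C_y = -73/3  [ED ∥ CB ∩ DB ∥ EC]
   → C = (-49/3, -73/3)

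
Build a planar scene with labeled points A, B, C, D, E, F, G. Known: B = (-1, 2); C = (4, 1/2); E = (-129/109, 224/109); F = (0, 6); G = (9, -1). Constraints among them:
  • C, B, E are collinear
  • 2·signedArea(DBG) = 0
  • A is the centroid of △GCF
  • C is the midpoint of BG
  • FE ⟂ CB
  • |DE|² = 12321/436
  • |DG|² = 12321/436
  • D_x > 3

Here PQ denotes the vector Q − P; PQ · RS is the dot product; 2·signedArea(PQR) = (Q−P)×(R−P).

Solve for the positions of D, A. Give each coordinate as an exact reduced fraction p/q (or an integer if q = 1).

1. D_x = 426/109  [line 3·x + 10·y + -17 = 0 ∩ |DE|² = 12321/436]
2. D_y = 115/218  [line 3·x + 10·y + -17 = 0 ∩ |DE|² = 12321/436]
   → D = (426/109, 115/218)
3. A_x = 13/3  [A is the centroid of △GCF]
4. A_y = 11/6  [A is the centroid of △GCF]
   → A = (13/3, 11/6)

A = (13/3, 11/6)
D = (426/109, 115/218)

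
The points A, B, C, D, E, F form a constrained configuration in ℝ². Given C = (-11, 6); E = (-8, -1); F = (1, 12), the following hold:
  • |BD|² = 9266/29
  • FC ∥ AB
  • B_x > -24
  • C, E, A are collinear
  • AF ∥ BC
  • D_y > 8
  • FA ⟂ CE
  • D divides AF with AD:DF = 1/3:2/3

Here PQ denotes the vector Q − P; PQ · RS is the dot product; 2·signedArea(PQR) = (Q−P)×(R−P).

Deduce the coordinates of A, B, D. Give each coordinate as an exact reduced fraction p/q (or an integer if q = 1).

1. A_x = -328/29  [C, E, A are collinear ∩ FA ⟂ CE]
2. A_y = 195/29  [C, E, A are collinear ∩ FA ⟂ CE]
   → A = (-328/29, 195/29)
3. B_x = -676/29  [AF ∥ BC ∩ FC ∥ AB]
4. B_y = 21/29  [AF ∥ BC ∩ FC ∥ AB]
   → B = (-676/29, 21/29)
5. D_x = -209/29  [D divides AF with AD:DF = 1/3:2/3]
6. D_y = 246/29  [D divides AF with AD:DF = 1/3:2/3]
   → D = (-209/29, 246/29)

A = (-328/29, 195/29)
B = (-676/29, 21/29)
D = (-209/29, 246/29)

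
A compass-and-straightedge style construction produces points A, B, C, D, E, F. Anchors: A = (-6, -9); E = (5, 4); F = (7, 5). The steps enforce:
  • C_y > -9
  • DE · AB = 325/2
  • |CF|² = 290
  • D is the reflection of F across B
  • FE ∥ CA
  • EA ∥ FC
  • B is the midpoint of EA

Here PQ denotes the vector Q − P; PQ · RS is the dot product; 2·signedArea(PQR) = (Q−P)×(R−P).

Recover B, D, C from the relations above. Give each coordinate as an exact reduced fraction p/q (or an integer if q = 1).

B = (-1/2, -5/2)
C = (-4, -8)
D = (-8, -10)

1. B_x = -1/2  [B is the midpoint of EA]
2. B_y = -5/2  [B is the midpoint of EA]
   → B = (-1/2, -5/2)
3. D_x = -8  [D is the reflection of F across B]
4. D_y = -10  [D is the reflection of F across B]
   → D = (-8, -10)
5. C_x = -4  [FE ∥ CA ∩ EA ∥ FC]
6. C_y = -8  [FE ∥ CA ∩ EA ∥ FC]
   → C = (-4, -8)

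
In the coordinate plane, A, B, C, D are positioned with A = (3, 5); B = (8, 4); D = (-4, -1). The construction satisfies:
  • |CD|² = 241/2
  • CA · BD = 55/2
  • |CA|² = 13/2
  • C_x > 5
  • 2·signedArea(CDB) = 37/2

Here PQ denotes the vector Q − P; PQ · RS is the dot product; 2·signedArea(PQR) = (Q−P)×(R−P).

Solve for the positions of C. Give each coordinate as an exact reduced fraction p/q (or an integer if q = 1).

1. C_x = 11/2  [2·signedArea(CDB) = 37/2 ∩ CA · BD = 55/2]
2. C_y = 9/2  [2·signedArea(CDB) = 37/2 ∩ CA · BD = 55/2]
   → C = (11/2, 9/2)

C = (11/2, 9/2)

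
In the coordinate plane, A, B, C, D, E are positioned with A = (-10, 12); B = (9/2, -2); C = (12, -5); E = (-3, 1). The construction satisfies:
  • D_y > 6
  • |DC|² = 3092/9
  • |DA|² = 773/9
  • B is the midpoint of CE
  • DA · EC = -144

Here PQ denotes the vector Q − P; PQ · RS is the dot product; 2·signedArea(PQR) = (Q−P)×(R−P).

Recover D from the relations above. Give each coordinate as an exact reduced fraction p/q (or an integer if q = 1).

1. D_x = -8/3  [line -15·x + 6·y + -78 = 0 ∩ |DC|² = 3092/9]
2. D_y = 19/3  [line -15·x + 6·y + -78 = 0 ∩ |DC|² = 3092/9]
   → D = (-8/3, 19/3)

D = (-8/3, 19/3)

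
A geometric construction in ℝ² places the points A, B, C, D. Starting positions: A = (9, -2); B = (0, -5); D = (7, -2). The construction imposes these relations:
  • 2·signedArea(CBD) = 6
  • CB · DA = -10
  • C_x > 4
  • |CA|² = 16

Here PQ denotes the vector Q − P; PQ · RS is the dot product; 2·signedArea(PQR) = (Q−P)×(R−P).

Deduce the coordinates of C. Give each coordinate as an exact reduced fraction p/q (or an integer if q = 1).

C = (5, -2)

1. C_x = 5  [CB · DA = -10 ∩ 2·signedArea(CBD) = 6]
2. C_y = -2  [CB · DA = -10 ∩ 2·signedArea(CBD) = 6]
   → C = (5, -2)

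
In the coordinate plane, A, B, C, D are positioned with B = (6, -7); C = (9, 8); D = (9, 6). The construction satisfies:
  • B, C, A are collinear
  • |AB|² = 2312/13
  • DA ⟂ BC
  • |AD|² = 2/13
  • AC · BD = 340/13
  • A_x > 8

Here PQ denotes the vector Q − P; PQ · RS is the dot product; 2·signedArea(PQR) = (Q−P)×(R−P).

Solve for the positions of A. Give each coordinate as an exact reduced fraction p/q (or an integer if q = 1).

1. A_x = 112/13  [B, C, A are collinear ∩ DA ⟂ BC]
2. A_y = 79/13  [B, C, A are collinear ∩ DA ⟂ BC]
   → A = (112/13, 79/13)

A = (112/13, 79/13)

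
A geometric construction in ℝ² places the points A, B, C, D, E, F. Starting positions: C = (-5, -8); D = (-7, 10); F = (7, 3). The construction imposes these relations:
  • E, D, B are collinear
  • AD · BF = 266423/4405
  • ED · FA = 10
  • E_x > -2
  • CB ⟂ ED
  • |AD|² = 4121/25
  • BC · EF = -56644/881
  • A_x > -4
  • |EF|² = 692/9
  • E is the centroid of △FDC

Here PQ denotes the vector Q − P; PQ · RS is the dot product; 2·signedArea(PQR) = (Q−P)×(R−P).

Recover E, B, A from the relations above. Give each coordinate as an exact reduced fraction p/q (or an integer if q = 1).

A = (-3, -11/5)
B = (1545/881, -3240/881)
E = (-5/3, 5/3)

1. E_x = -5/3  [E is the centroid of △FDC]
2. E_y = 5/3  [E is the centroid of △FDC]
   → E = (-5/3, 5/3)
3. B_x = 1545/881  [E, D, B are collinear ∩ CB ⟂ ED]
4. B_y = -3240/881  [E, D, B are collinear ∩ CB ⟂ ED]
   → B = (1545/881, -3240/881)
5. A_x = -3  [AD · BF = 266423/4405 ∩ ED · FA = 10]
6. A_y = -11/5  [AD · BF = 266423/4405 ∩ ED · FA = 10]
   → A = (-3, -11/5)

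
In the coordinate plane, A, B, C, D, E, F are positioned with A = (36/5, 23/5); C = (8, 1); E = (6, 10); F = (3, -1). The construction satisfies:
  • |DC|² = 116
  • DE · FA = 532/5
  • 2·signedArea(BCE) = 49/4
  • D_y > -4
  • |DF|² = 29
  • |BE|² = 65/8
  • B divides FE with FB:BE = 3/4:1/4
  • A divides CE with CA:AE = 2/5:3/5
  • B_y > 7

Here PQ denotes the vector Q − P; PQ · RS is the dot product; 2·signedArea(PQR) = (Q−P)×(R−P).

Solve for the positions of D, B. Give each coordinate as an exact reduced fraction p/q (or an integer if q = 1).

B = (21/4, 29/4)
D = (-2, -3)

1. D_x = -2  [line -21/5·x + -28/5·y + -126/5 = 0 ∩ |DF|² = 29]
2. D_y = -3  [line -21/5·x + -28/5·y + -126/5 = 0 ∩ |DF|² = 29]
   → D = (-2, -3)
3. B_x = 21/4  [B divides FE with FB:BE = 3/4:1/4]
4. B_y = 29/4  [B divides FE with FB:BE = 3/4:1/4]
   → B = (21/4, 29/4)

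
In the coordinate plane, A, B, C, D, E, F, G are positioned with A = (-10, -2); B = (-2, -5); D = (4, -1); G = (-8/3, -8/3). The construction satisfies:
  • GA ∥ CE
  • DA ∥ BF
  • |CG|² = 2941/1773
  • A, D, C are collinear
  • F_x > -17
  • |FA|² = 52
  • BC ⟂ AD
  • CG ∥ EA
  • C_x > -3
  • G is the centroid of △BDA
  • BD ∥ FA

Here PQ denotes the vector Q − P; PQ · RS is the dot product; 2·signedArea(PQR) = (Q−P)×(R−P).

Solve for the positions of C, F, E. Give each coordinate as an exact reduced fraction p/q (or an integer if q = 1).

1. C_x = -444/197  [A, D, C are collinear ∩ BC ⟂ AD]
2. C_y = -285/197  [A, D, C are collinear ∩ BC ⟂ AD]
   → C = (-444/197, -285/197)
3. F_x = -16  [BD ∥ FA ∩ DA ∥ BF]
4. F_y = -6  [BD ∥ FA ∩ DA ∥ BF]
   → F = (-16, -6)
5. E_x = -5666/591  [CG ∥ EA ∩ GA ∥ CE]
6. E_y = -461/591  [CG ∥ EA ∩ GA ∥ CE]
   → E = (-5666/591, -461/591)

C = (-444/197, -285/197)
E = (-5666/591, -461/591)
F = (-16, -6)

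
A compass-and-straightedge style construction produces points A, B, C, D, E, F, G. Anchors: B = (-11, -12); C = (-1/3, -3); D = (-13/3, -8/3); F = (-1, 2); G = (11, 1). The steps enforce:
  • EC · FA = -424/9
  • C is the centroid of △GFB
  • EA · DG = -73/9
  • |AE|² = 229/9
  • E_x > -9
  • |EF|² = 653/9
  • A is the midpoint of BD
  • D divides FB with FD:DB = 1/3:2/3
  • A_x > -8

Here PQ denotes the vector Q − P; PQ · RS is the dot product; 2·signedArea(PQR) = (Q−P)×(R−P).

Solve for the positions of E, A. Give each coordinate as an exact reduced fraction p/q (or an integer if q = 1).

1. A_x = -23/3  [A is the midpoint of BD]
2. A_y = -22/3  [A is the midpoint of BD]
   → A = (-23/3, -22/3)
3. E_x = -25/3  [EC · FA = -424/9 ∩ EA · DG = -73/9]
4. E_y = -7/3  [EC · FA = -424/9 ∩ EA · DG = -73/9]
   → E = (-25/3, -7/3)

A = (-23/3, -22/3)
E = (-25/3, -7/3)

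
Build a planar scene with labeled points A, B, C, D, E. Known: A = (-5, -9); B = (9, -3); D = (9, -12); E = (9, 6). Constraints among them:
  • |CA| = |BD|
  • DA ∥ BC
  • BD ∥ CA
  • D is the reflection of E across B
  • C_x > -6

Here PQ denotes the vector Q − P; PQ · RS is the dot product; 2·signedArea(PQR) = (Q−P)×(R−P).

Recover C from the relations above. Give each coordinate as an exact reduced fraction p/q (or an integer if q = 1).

C = (-5, 0)

1. C_x = -5  [BD ∥ CA ∩ DA ∥ BC]
2. C_y = 0  [BD ∥ CA ∩ DA ∥ BC]
   → C = (-5, 0)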